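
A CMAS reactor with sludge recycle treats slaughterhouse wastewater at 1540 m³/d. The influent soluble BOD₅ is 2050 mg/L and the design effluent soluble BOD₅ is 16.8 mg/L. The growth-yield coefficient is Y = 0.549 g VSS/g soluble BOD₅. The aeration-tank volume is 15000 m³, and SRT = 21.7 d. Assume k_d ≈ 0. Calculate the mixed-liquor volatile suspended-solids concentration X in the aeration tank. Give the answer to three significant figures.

X = Y·Q·ΔS·θ_c / V = 0.549 × 1540 × (2050 − 16.8) × 21.7 / 15000 = 2487 mg/L.

X ≈ 2490 mg/L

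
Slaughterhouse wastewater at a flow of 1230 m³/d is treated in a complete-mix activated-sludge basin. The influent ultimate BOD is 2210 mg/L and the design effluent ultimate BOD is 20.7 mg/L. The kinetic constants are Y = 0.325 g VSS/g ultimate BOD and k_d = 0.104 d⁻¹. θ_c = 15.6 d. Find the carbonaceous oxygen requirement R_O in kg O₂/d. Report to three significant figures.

Correct the yield for decay: Y_obs = Y/(1 + k_d θ_c) = 0.325 / (1 + 0.104 × 15.6) = 0.325 / 2.622 = 0.1239.
ΔS = 2210 − 20.7 = 2189 mg/L, so the substrate removal rate is 1230 × 2189/1000 = 2693 kg ultimate BOD/d.
P_X = Y_obs·Q·(S₀ − S) = 0.1239 × 2693 = 333.7 kg VSS/d.
R_O = Q·(S₀ − S) − 1.42·P_X = 2693 − 1.42 × 333.7 = 2219 kg O₂/d.

R_O ≈ 2220 kg O₂/d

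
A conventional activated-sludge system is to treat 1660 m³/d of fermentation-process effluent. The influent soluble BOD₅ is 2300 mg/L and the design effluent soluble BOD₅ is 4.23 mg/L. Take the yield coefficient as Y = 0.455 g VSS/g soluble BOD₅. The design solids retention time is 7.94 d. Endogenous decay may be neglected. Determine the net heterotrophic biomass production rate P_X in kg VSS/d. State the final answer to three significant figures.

Since k_d ≈ 0, Y_obs = Y = 0.455 g VSS/g soluble BOD₅.
Substrate removed = Q·(S₀ − S) = 1660 m³/d × (2300 − 4.23) g/m³ = 3.81×10^6 g/d = 3811 kg/d.
Net biomass production P_X = Y_obs × Q·(S₀ − S) = 0.4550 × 3811 = 1734 kg VSS/d.

P_X ≈ 1730 kg VSS/d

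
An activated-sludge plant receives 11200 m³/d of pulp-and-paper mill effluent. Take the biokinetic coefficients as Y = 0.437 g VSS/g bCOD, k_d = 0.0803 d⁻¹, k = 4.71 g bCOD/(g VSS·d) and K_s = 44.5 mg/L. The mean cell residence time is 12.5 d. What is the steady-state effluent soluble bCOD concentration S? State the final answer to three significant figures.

For a completely mixed reactor with recycle the Lawrence–McCarty relation gives S = K_s·(1 + k_d·θ_c) / [θ_c·(Y·k − k_d) − 1] = 44.5 × (1 + 0.0803 × 12.5) / [12.5 × (0.437 × 4.71 − 0.0803) − 1] = 89.17 / 23.72 = 3.758 mg/L.

S ≈ 3.76 mg/L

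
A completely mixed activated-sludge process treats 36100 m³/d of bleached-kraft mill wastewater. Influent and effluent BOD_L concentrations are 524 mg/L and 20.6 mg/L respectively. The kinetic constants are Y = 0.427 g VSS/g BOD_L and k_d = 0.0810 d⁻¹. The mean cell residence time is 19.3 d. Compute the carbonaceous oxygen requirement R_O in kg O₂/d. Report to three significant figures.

R_O ≈ 13900 kg O₂/d

Y_obs = Y / (1 + k_d θ_c) = 0.427 / (1 + 0.0810 × 19.3) = 0.427 / 2.563 = 0.1666.
Q·(S₀ − S) = 36100 × (524 − 20.6) × 10⁻³ = 18173 kg/d removed.
P_X = Y_obs·Q·(S₀ − S) = 0.1666 × 18173 = 3027 kg VSS/d.
R_O = Q·ΔS − 1.42 P_X = 18173 − 4299 = 13874 kg O₂/d.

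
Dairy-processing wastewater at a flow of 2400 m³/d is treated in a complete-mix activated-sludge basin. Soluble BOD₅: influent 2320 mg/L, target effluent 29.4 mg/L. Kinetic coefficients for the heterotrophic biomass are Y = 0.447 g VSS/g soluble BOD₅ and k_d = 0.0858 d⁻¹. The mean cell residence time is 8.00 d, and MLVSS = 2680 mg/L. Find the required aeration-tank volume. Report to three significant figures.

Steady-state biomass mass balance: V·X·(1 + k_d·θ_c) = Y·Q·(S₀ − S)·θ_c, so V = 0.447 × 2400 × (2320 − 29.4) × 8.00 / [2680 × (1 + 0.0858 × 8.00)] = 1.97×10^7 / 4520 = 4350 m³.

V ≈ 4350 m³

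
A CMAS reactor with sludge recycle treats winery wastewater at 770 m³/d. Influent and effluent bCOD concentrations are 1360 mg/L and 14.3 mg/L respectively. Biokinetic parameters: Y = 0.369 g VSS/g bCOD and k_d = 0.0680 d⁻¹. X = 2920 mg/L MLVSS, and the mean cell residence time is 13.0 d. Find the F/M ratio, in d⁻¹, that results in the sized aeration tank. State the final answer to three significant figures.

F/M ≈ 0.397 d⁻¹

Rearranging the biomass balance for a CMAS with decay, V = Y·Q·ΔS·θ_c / [X·(1+k_d θ_c)] = 0.369 × 770 × (1360 − 14.3) × 13.0 / [2920 × (1 + 0.0680 × 13.0)] = 4.97×10^6 / 5501 = 903.5 m³.
F/M = applied load / biomass = Q·S₀/(V·X) = 770 × 1360 / (903.5 × 2920) = 0.3969 d⁻¹.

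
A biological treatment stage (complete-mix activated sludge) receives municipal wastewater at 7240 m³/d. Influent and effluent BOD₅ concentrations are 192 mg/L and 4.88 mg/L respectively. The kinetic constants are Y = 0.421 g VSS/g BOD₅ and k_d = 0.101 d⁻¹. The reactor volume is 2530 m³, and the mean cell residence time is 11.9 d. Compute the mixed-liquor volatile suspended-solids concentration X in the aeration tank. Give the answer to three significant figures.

From V·X·(1 + k_d·θ_c) = Y·Q·(S₀ − S)·θ_c: X = 0.421 × 7240 × (192 − 4.88) × 11.9 / [2530 × (1 + 0.101 × 11.9)] = 1218 mg/L.

X ≈ 1220 mg/L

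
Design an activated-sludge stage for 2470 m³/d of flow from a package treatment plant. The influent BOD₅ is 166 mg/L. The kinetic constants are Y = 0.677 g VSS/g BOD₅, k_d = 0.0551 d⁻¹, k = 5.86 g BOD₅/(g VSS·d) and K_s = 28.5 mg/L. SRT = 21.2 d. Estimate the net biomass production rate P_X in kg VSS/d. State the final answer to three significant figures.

From the Monod/SRT balance for a CMAS, S = K_s·(1+k_d θ_c)/[θ_c·(Y k − k_d) − 1] = 28.5 × (1 + 0.0551 × 21.2) / [21.2 × (0.677 × 5.86 − 0.0551) − 1] = 61.79 / 81.94 = 0.7541 mg/L.
Correct the yield for decay: Y_obs = Y/(1 + k_d θ_c) = 0.677 / (1 + 0.0551 × 21.2) = 0.677 / 2.168 = 0.3123.
Substrate removed = Q·(S₀ − S) = 2470 m³/d × (166 − 0.754) g/m³ = 4.08×10^5 g/d = 408.2 kg/d.
So the net sludge growth is P_X = 0.3123 × 408.2 = 127.4 kg VSS/d.

P_X ≈ 127 kg VSS/d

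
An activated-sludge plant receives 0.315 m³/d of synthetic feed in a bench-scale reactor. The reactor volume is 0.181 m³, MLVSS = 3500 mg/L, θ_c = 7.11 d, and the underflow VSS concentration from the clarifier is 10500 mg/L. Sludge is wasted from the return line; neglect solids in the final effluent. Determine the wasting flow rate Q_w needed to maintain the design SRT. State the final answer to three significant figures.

Wasting from the return line (neglecting effluent solids): Q_w = V·X / (θ_c·X_r) = 0.1810 × 3500 / (7.11 × 10500) = 0.008486 m³/d.

Q_w ≈ 0.00849 m³/d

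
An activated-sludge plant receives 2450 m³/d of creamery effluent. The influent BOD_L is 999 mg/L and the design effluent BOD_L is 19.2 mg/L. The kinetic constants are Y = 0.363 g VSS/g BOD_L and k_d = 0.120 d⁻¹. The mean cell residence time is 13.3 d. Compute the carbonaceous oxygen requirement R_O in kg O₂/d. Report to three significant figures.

Y_obs = Y / (1 + k_d θ_c) = 0.363 / (1 + 0.120 × 13.3) = 0.363 / 2.596 = 0.1398.
ΔS = 999 − 19.2 = 979.8 mg/L, so the substrate removal rate is 2450 × 979.8/1000 = 2401 kg BOD_L/d.
Biomass synthesised: P_X = Y_obs × 2401 = 335.7 kg VSS/d.
R_O = Q·(S₀ − S) − 1.42·P_X = 2401 − 1.42 × 335.7 = 1924 kg O₂/d.

R_O ≈ 1920 kg O₂/d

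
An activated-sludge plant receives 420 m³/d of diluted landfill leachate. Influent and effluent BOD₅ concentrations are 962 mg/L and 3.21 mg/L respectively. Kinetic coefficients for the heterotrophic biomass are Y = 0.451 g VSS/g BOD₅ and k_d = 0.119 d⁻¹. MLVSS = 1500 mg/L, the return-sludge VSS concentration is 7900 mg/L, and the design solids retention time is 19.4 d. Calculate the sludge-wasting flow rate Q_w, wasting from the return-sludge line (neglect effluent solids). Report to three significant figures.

Steady-state biomass mass balance: V·X·(1 + k_d·θ_c) = Y·Q·(S₀ − S)·θ_c, so V = 0.451 × 420 × (962 − 3.21) × 19.4 / [1500 × (1 + 0.119 × 19.4)] = 3.52×10^6 / 4963 = 709.9 m³.
θ_c = V·X/(Q_w·X_r) when wasting from the recycle, so Q_w = V·X/(θ_c·X_r) = 709.9 × 1500 / (19.4 × 7900) = 6.948 m³/d.

Q_w ≈ 6.95 m³/d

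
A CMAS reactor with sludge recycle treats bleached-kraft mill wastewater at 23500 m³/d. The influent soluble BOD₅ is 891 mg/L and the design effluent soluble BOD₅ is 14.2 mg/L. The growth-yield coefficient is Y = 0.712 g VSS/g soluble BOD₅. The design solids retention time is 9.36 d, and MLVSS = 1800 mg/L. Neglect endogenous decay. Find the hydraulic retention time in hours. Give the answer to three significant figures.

τ ≈ 77.9 h

V·X = Y·Q·ΔS·θ_c gives V = 0.712 × 23500 × (891 − 14.2) × 9.36 / 1800 = 76287 m³.
Hydraulic retention time τ = V/Q = 76287 / 23500 = 3.246 d = 77.91 h.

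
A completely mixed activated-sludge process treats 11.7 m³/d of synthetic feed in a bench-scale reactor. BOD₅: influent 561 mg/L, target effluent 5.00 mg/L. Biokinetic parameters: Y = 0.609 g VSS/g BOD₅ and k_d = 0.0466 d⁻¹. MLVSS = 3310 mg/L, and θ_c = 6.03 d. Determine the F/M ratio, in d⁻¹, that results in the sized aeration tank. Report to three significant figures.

F/M ≈ 0.352 d⁻¹

Rearranging the biomass balance for a CMAS with decay, V = Y·Q·ΔS·θ_c / [X·(1+k_d θ_c)] = 0.609 × 11.7 × (561 − 5.00) × 6.03 / [3310 × (1 + 0.0466 × 6.03)] = 2.39×10^4 / 4240 = 5.634 m³.
Food-to-microorganism ratio F/M = Q S₀ / (V X) = 11.7 × 561 / (5.634 × 3310) = 0.3520 d⁻¹.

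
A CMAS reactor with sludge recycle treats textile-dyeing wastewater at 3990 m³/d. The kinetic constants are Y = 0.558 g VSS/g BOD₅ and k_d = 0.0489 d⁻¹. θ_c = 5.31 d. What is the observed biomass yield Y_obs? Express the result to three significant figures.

Y_obs ≈ 0.443 g VSS/g BOD₅

Y_obs = Y / (1 + k_d θ_c) = 0.558 / (1 + 0.0489 × 5.31) = 0.558 / 1.260 = 0.4430.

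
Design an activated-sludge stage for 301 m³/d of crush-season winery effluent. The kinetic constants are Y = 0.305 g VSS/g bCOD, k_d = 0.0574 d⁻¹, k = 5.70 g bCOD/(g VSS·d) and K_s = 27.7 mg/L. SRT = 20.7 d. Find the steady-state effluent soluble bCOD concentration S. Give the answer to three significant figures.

S ≈ 1.79 mg/L

Effluent substrate depends only on kinetics and SRT: S = K_s(1 + k_d θ_c) / [θ_c(Yk − k_d) − 1] = 27.7 × (1 + 0.0574 × 20.7) / [20.7 × (0.305 × 5.70 − 0.0574) − 1] = 60.61 / 33.80 = 1.793 mg/L.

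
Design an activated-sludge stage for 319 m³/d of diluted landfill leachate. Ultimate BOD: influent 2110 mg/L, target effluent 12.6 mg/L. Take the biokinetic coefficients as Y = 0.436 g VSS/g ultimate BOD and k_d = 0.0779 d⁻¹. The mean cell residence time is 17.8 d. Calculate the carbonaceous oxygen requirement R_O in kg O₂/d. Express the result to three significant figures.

R_O ≈ 496 kg O₂/d

Observed yield with endogenous decay: Y_obs = Y / (1 + k_d·θ_c) = 0.436 / (1 + 0.0779 × 17.8) = 0.436 / 2.387 = 0.1827 g VSS/g ultimate BOD.
ΔS = 2110 − 12.6 = 2097 mg/L, so the substrate removal rate is 319 × 2097/1000 = 669.1 kg ultimate BOD/d.
Net sludge production P_X = 0.1827 × 669.1 = 122.2 kg VSS/d.
R_O = Q·(S₀ − S) − 1.42·P_X = 669.1 − 1.42 × 122.2 = 495.5 kg O₂/d.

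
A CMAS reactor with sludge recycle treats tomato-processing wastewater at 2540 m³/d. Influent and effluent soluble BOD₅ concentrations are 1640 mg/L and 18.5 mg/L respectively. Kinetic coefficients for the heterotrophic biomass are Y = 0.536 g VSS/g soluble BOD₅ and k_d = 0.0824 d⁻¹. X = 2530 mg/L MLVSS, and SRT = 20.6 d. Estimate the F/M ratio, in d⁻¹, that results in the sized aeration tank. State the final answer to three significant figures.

Rearranging the biomass balance for a CMAS with decay, V = Y·Q·ΔS·θ_c / [X·(1+k_d θ_c)] = 0.536 × 2540 × (1640 − 18.5) × 20.6 / [2530 × (1 + 0.0824 × 20.6)] = 4.55×10^7 / 6825 = 6664 m³.
Food-to-microorganism ratio F/M = Q S₀ / (V X) = 2540 × 1640 / (6664 × 2530) = 0.2471 d⁻¹.

F/M ≈ 0.247 d⁻¹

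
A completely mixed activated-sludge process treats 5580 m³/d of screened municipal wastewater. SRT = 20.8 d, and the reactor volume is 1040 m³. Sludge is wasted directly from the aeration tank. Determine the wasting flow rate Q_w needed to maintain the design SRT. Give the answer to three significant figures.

Q_w ≈ 50.0 m³/d

For wasting at MLVSS concentration, Q_w = V/θ_c = 1040/20.8 = 50.00 m³/d.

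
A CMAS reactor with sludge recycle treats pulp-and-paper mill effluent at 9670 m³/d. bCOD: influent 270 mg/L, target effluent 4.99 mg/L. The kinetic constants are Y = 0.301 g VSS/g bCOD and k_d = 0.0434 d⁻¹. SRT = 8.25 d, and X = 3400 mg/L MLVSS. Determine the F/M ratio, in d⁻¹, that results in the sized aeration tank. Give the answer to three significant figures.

From the SRT design equation V = Y Q (S₀−S) θ_c / [X (1 + k_d θ_c)] = 0.301 × 9670 × (270 − 4.99) × 8.25 / [3400 × (1 + 0.0434 × 8.25)] = 6.36×10^6 / 4617 = 1378 m³.
F/M = Q·S₀ / (V·X) = 9670 × 270 / (1378 × 3400) = 0.5572 g bCOD·(g VSS·d)⁻¹.

F/M ≈ 0.557 d⁻¹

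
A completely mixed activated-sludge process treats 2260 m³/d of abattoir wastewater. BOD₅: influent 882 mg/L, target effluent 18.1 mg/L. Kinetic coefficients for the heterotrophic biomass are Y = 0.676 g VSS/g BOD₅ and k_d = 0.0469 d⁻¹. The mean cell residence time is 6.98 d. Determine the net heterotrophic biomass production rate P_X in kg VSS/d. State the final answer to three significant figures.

Correct the yield for decay: Y_obs = Y/(1 + k_d θ_c) = 0.676 / (1 + 0.0469 × 6.98) = 0.676 / 1.327 = 0.5093.
ΔS = 882 − 18.1 = 863.9 mg/L, so the substrate removal rate is 2260 × 863.9/1000 = 1952 kg BOD₅/d.
Biomass produced: P_X = Y_obs·Q·ΔS = 0.5093 × 1952 ≈ 994.3 kg VSS/d.

P_X ≈ 994 kg VSS/d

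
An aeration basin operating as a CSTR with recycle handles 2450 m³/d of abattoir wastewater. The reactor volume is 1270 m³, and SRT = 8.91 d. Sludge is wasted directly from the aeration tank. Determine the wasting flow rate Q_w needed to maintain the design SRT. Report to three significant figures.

With mixed-liquor wasting, θ_c = V/Q_w, so Q_w = V/θ_c = 1270/8.91 = 142.5 m³/d.

Q_w ≈ 143 m³/d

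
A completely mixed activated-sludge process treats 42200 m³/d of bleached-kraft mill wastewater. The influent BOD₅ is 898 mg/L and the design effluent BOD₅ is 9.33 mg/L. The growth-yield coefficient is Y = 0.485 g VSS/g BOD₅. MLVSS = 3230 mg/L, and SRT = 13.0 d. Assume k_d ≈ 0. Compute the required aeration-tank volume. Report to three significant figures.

V·X = Y·Q·ΔS·θ_c gives V = 0.485 × 42200 × (898 − 9.33) × 13.0 / 3230 = 73204 m³.

V ≈ 73200 m³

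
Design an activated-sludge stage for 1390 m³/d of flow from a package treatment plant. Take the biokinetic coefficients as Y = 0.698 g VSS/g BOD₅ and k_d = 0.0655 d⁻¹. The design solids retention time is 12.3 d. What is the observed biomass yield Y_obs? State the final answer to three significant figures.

Y_obs = Y / (1 + k_d θ_c) = 0.698 / (1 + 0.0655 × 12.3) = 0.698 / 1.806 = 0.3866.

Y_obs ≈ 0.387 g VSS/g BOD₅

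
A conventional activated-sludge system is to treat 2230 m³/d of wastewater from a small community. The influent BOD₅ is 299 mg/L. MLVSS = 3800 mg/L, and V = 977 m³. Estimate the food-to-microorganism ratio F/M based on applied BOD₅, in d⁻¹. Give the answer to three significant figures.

F/M = Q·S₀ / (V·X) = 2230 × 299 / (977.0 × 3800) = 0.1796 g BOD₅·(g VSS·d)⁻¹.

F/M ≈ 0.180 d⁻¹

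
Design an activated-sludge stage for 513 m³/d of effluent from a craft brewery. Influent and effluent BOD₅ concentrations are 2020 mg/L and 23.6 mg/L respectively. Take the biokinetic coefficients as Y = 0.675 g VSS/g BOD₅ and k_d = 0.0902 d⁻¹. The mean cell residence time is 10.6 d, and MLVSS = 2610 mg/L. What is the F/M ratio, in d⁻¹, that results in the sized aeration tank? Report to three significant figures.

F/M ≈ 0.277 d⁻¹

From the SRT design equation V = Y Q (S₀−S) θ_c / [X (1 + k_d θ_c)] = 0.675 × 513 × (2020 − 23.6) × 10.6 / [2610 × (1 + 0.0902 × 10.6)] = 7.33×10^6 / 5105 = 1435 m³.
Food-to-microorganism ratio F/M = Q S₀ / (V X) = 513 × 2020 / (1435 × 2610) = 0.2766 d⁻¹.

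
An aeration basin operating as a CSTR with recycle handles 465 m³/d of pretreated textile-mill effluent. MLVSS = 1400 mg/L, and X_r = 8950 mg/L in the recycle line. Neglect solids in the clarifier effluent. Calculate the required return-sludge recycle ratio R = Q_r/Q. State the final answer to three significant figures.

Mass balance around the secondary clarifier (neglecting effluent solids): R = X / (X_r − X) = 1400 / (8950 − 1400) = 0.1854.

R ≈ 0.185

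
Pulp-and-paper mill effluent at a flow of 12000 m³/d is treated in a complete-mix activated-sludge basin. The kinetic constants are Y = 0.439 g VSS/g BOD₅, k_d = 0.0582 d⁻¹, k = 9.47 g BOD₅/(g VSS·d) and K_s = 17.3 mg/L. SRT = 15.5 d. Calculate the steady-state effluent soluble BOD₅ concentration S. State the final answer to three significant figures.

S ≈ 0.526 mg/L

Effluent substrate depends only on kinetics and SRT: S = K_s(1 + k_d θ_c) / [θ_c(Yk − k_d) − 1] = 17.3 × (1 + 0.0582 × 15.5) / [15.5 × (0.439 × 9.47 − 0.0582) − 1] = 32.91 / 62.54 = 0.5262 mg/L.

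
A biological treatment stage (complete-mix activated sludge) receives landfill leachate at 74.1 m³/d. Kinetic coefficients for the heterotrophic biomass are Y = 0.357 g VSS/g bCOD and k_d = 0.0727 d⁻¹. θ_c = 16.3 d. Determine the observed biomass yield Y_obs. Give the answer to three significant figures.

Observed yield with endogenous decay: Y_obs = Y / (1 + k_d·θ_c) = 0.357 / (1 + 0.0727 × 16.3) = 0.357 / 2.185 = 0.1634 g VSS/g bCOD.

Y_obs ≈ 0.163 g VSS/g bCOD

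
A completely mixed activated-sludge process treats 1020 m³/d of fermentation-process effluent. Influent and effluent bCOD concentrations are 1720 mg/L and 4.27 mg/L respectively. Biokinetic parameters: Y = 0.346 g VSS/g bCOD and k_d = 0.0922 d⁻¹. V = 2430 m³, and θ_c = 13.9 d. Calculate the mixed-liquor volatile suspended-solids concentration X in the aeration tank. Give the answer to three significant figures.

X = Y·Q·ΔS·θ_c / [V·(1 + k_d θ_c)] = 0.346 × 1020 × (1720 − 4.27) × 13.9 / [2430 × (1 + 0.0922 × 13.9)] = 1518 mg/L.

X ≈ 1520 mg/L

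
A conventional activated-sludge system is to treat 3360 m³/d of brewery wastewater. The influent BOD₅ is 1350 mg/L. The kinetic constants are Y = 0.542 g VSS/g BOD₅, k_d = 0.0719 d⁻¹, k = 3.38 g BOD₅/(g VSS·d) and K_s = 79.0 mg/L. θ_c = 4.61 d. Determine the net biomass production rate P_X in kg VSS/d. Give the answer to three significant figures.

Effluent substrate depends only on kinetics and SRT: S = K_s(1 + k_d θ_c) / [θ_c(Yk − k_d) − 1] = 79.0 × (1 + 0.0719 × 4.61) / [4.61 × (0.542 × 3.38 − 0.0719) − 1] = 105.2 / 7.114 = 14.79 mg/L.
Y_obs = Y / (1 + k_d θ_c) = 0.542 / (1 + 0.0719 × 4.61) = 0.542 / 1.331 = 0.4071.
Q·(S₀ − S) = 3360 × (1350 − 14.8) × 10⁻³ = 4486 kg/d removed.
So the net sludge growth is P_X = 0.4071 × 4486 = 1826 kg VSS/d.

P_X ≈ 1830 kg VSS/d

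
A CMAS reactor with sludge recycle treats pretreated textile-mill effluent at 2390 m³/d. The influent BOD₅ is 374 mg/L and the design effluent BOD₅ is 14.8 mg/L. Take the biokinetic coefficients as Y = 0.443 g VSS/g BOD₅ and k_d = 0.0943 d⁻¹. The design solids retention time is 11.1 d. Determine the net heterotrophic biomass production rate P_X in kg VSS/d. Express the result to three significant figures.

Correct the yield for decay: Y_obs = Y/(1 + k_d θ_c) = 0.443 / (1 + 0.0943 × 11.1) = 0.443 / 2.047 = 0.2164.
Mass of BOD₅ removed per day: Q(S₀ − S) = 2390 × 359.2 g/m³ = 858.5 kg/d.
Net biomass production P_X = Y_obs × Q·(S₀ − S) = 0.2164 × 858.5 = 185.8 kg VSS/d.

P_X ≈ 186 kg VSS/d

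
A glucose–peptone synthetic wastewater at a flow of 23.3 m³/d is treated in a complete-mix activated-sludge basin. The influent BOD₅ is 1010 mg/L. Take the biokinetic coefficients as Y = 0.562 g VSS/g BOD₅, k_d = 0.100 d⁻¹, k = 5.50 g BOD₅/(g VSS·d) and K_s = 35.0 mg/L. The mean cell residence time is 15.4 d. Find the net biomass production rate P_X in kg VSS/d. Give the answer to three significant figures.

From the Monod/SRT balance for a CMAS, S = K_s·(1+k_d θ_c)/[θ_c·(Y k − k_d) − 1] = 35.0 × (1 + 0.100 × 15.4) / [15.4 × (0.562 × 5.50 − 0.100) − 1] = 88.90 / 45.06 = 1.973 mg/L.
Correct the yield for decay: Y_obs = Y/(1 + k_d θ_c) = 0.562 / (1 + 0.100 × 15.4) = 0.562 / 2.540 = 0.2213.
ΔS = 1010 − 1.97 = 1008 mg/L, so the substrate removal rate is 23.3 × 1008/1000 = 23.49 kg BOD₅/d.
P_X = Y_obs · Q(S₀ − S) = 0.2213 × 23.49 = 5.197 kg VSS/d.

P_X ≈ 5.20 kg VSS/d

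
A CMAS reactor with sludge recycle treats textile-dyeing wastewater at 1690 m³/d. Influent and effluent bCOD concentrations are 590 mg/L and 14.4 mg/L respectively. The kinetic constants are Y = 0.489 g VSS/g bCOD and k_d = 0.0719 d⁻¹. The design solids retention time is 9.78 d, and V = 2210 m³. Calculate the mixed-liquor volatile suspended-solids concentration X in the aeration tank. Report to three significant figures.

X ≈ 1240 mg/L

From V·X·(1 + k_d·θ_c) = Y·Q·(S₀ − S)·θ_c: X = 0.489 × 1690 × (590 − 14.4) × 9.78 / [2210 × (1 + 0.0719 × 9.78)] = 1236 mg/L.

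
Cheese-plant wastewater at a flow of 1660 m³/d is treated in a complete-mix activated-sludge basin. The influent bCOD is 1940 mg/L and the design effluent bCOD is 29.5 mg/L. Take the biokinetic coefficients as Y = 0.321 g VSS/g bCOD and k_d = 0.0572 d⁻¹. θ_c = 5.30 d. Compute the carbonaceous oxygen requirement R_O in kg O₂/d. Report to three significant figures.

R_O ≈ 2060 kg O₂/d

Observed yield with endogenous decay: Y_obs = Y / (1 + k_d·θ_c) = 0.321 / (1 + 0.0572 × 5.30) = 0.321 / 1.303 = 0.2463 g VSS/g bCOD.
ΔS = 1940 − 29.5 = 1910 mg/L, so the substrate removal rate is 1660 × 1910/1000 = 3171 kg bCOD/d.
Biomass synthesised: P_X = Y_obs × 3171 = 781.2 kg VSS/d.
Carbonaceous O₂ demand = substrate oxidised − cell-mass equivalent = 3171 − 1.42 × 781.2 = 2062 kg O₂/d.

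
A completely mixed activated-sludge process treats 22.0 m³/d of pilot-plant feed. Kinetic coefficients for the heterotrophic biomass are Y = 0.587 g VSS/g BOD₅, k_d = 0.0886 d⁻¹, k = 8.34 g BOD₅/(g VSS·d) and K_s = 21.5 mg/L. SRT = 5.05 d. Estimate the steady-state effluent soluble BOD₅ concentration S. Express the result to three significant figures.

S ≈ 1.34 mg/L

For a completely mixed reactor with recycle the Lawrence–McCarty relation gives S = K_s·(1 + k_d·θ_c) / [θ_c·(Y·k − k_d) − 1] = 21.5 × (1 + 0.0886 × 5.05) / [5.05 × (0.587 × 8.34 − 0.0886) − 1] = 31.12 / 23.28 = 1.337 mg/L.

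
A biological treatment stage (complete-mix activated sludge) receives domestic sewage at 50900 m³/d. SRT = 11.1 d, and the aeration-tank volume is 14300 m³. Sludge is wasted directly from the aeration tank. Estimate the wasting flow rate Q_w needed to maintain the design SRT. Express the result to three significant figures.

For wasting at MLVSS concentration, Q_w = V/θ_c = 14300/11.1 = 1288 m³/d.

Q_w ≈ 1290 m³/d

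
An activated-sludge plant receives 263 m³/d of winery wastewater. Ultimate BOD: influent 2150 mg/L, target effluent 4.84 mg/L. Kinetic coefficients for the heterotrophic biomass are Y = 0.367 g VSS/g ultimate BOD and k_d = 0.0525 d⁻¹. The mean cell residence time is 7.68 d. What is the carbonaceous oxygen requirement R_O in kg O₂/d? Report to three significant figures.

R_O ≈ 355 kg O₂/d

Observed yield with endogenous decay: Y_obs = Y / (1 + k_d·θ_c) = 0.367 / (1 + 0.0525 × 7.68) = 0.367 / 1.403 = 0.2615 g VSS/g ultimate BOD.
ΔS = 2150 − 4.84 = 2145 mg/L, so the substrate removal rate is 263 × 2145/1000 = 564.2 kg ultimate BOD/d.
Net sludge production P_X = 0.2615 × 564.2 = 147.6 kg VSS/d.
R_O = Q·ΔS − 1.42 P_X = 564.2 − 209.5 = 354.6 kg O₂/d.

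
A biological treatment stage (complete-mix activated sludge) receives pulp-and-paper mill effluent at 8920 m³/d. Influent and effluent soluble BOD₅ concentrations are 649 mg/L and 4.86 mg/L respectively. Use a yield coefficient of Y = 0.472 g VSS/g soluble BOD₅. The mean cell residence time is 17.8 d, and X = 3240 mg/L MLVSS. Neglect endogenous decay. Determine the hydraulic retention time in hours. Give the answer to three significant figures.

With k_d = 0 the design equation reduces to V = Y Q (S₀−S) θ_c / X = 0.472 × 8920 × (649 − 4.86) × 17.8 / 3240 = 14899 m³.
HRT = V/Q = 14899 m³ / 8920 m³·d⁻¹ = 1.670 d × 24 = 40.09 h.

τ ≈ 40.1 h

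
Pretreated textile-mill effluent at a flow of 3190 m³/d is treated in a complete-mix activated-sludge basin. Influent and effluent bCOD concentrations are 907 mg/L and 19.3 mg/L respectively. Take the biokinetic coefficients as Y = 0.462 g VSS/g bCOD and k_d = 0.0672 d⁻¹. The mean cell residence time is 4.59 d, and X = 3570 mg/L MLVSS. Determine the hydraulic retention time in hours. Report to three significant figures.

τ ≈ 9.67 h

Steady-state biomass mass balance: V·X·(1 + k_d·θ_c) = Y·Q·(S₀ − S)·θ_c, so V = 0.462 × 3190 × (907 − 19.3) × 4.59 / [3570 × (1 + 0.0672 × 4.59)] = 6×10^6 / 4671 = 1286 m³.
HRT = V/Q = 1286 m³ / 3190 m³·d⁻¹ = 0.4030 d × 24 = 9.672 h.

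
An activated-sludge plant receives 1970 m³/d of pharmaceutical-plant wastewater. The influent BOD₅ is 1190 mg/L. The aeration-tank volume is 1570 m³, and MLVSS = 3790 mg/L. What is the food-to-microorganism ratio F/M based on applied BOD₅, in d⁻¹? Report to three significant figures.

F/M ≈ 0.394 d⁻¹

F/M = applied load / biomass = Q·S₀/(V·X) = 1970 × 1190 / (1570 × 3790) = 0.3940 d⁻¹.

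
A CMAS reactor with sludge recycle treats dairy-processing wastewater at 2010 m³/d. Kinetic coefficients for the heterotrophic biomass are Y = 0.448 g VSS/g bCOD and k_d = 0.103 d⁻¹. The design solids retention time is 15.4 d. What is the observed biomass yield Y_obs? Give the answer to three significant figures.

Observed yield with endogenous decay: Y_obs = Y / (1 + k_d·θ_c) = 0.448 / (1 + 0.103 × 15.4) = 0.448 / 2.586 = 0.1732 g VSS/g bCOD.

Y_obs ≈ 0.173 g VSS/g bCOD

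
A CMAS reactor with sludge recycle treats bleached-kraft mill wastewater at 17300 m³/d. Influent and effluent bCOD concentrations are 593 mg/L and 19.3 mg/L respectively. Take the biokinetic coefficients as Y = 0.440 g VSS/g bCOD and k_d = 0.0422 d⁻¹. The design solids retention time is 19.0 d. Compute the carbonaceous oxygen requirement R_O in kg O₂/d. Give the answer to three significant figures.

The observed yield is Y_obs = Y/(1 + k_d·θ_c) = 0.440 / (1 + 0.0422 × 19.0) = 0.440 / 1.802 = 0.2442 g VSS per g bCOD removed.
Q·(S₀ − S) = 17300 × (593 − 19.3) × 10⁻³ = 9925 kg/d removed.
P_X = Y_obs·Q·(S₀ − S) = 0.2442 × 9925 = 2424 kg VSS/d.
Carbonaceous O₂ demand = substrate oxidised − cell-mass equivalent = 9925 − 1.42 × 2424 = 6483 kg O₂/d.

R_O ≈ 6480 kg O₂/d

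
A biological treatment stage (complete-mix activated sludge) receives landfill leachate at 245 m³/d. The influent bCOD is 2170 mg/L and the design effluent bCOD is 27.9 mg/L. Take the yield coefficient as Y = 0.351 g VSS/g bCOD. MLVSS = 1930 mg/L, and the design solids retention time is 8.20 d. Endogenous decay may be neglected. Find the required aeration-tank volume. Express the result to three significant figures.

Biomass mass balance (decay neglected): V·X = Y·Q·(S₀ − S)·θ_c, so V = 0.351 × 245 × (2170 − 27.9) × 8.20 / 1930 = 782.7 m³.

V ≈ 783 m³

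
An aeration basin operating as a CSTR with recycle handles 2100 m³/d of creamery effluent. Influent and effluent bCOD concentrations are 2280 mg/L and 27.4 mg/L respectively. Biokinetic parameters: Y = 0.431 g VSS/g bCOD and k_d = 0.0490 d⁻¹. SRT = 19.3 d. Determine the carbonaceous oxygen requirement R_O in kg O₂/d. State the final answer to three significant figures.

Y_obs = Y / (1 + k_d θ_c) = 0.431 / (1 + 0.0490 × 19.3) = 0.431 / 1.946 = 0.2215.
ΔS = 2280 − 27.4 = 2253 mg/L, so the substrate removal rate is 2100 × 2253/1000 = 4730 kg bCOD/d.
Net sludge production P_X = 0.2215 × 4730 = 1048 kg VSS/d.
R_O = Q·ΔS − 1.42 P_X = 4730 − 1488 = 3242 kg O₂/d.

R_O ≈ 3240 kg O₂/d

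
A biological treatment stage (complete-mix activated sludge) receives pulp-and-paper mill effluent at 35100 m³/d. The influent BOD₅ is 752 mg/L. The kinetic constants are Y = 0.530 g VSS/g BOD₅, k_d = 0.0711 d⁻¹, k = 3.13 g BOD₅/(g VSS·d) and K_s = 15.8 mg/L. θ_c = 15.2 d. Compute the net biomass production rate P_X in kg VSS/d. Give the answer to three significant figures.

P_X ≈ 6710 kg VSS/d

Effluent substrate depends only on kinetics and SRT: S = K_s(1 + k_d θ_c) / [θ_c(Yk − k_d) − 1] = 15.8 × (1 + 0.0711 × 15.2) / [15.2 × (0.530 × 3.13 − 0.0711) − 1] = 32.88 / 23.13 = 1.421 mg/L.
Observed yield with endogenous decay: Y_obs = Y / (1 + k_d·θ_c) = 0.530 / (1 + 0.0711 × 15.2) = 0.530 / 2.081 = 0.2547 g VSS/g BOD₅.
ΔS = 752 − 1.42 = 750.6 mg/L, so the substrate removal rate is 35100 × 750.6/1000 = 26345 kg BOD₅/d.
P_X = Y_obs · Q(S₀ − S) = 0.2547 × 26345 = 6711 kg VSS/d.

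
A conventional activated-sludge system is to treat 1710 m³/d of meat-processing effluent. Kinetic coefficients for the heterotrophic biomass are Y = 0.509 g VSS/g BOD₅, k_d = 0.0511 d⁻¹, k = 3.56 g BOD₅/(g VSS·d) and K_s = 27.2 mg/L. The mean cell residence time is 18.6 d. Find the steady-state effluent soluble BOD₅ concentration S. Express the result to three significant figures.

For a completely mixed reactor with recycle the Lawrence–McCarty relation gives S = K_s·(1 + k_d·θ_c) / [θ_c·(Y·k − k_d) − 1] = 27.2 × (1 + 0.0511 × 18.6) / [18.6 × (0.509 × 3.56 − 0.0511) − 1] = 53.05 / 31.75 = 1.671 mg/L.

S ≈ 1.67 mg/L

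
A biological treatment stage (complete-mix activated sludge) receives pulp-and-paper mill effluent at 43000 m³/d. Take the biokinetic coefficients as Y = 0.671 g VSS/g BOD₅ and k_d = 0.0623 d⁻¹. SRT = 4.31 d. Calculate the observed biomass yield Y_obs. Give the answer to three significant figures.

Y_obs ≈ 0.529 g VSS/g BOD₅

The observed yield is Y_obs = Y/(1 + k_d·θ_c) = 0.671 / (1 + 0.0623 × 4.31) = 0.671 / 1.269 = 0.5290 g VSS per g BOD₅ removed.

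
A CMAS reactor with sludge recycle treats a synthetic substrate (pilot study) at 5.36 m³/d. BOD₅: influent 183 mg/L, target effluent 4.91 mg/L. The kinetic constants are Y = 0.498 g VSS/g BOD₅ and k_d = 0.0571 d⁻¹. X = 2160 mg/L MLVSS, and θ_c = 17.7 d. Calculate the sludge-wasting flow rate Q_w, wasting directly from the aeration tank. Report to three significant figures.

Steady-state biomass mass balance: V·X·(1 + k_d·θ_c) = Y·Q·(S₀ − S)·θ_c, so V = 0.498 × 5.36 × (183 − 4.91) × 17.7 / [2160 × (1 + 0.0571 × 17.7)] = 8.41×10^3 / 4343 = 1.937 m³.
For wasting at MLVSS concentration, Q_w = V/θ_c = 1.937/17.7 = 0.1095 m³/d.

Q_w ≈ 0.109 m³/d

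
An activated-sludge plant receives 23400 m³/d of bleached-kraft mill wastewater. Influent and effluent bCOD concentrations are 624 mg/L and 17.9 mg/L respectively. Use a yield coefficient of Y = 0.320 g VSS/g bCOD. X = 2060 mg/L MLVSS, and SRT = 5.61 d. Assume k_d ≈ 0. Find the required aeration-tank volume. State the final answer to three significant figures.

With k_d = 0 the design equation reduces to V = Y Q (S₀−S) θ_c / X = 0.320 × 23400 × (624 − 17.9) × 5.61 / 2060 = 12360 m³.

V ≈ 12400 m³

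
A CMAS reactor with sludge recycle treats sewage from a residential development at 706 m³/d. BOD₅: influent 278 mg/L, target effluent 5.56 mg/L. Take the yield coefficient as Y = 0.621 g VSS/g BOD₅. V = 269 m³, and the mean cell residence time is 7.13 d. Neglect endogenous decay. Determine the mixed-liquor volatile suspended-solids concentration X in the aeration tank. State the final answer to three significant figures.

Without decay, X = Y Q (S₀−S) θ_c / V = 0.621 × 706 × (278 − 5.56) × 7.13 / 269 = 3166 mg/L.

X ≈ 3170 mg/L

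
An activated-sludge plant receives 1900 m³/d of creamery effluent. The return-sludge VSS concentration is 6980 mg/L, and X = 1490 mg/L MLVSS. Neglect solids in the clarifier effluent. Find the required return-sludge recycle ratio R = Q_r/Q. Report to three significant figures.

Mass balance around the secondary clarifier (neglecting effluent solids): R = X / (X_r − X) = 1490 / (6980 − 1490) = 0.2714.

R ≈ 0.271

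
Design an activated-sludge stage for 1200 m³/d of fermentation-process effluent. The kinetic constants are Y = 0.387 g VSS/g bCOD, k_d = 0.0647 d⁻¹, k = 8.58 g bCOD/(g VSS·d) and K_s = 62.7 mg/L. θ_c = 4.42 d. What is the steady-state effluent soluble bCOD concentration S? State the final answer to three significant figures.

S ≈ 6.02 mg/L

From the Monod/SRT balance for a CMAS, S = K_s·(1+k_d θ_c)/[θ_c·(Y k − k_d) − 1] = 62.7 × (1 + 0.0647 × 4.42) / [4.42 × (0.387 × 8.58 − 0.0647) − 1] = 80.63 / 13.39 = 6.021 mg/L.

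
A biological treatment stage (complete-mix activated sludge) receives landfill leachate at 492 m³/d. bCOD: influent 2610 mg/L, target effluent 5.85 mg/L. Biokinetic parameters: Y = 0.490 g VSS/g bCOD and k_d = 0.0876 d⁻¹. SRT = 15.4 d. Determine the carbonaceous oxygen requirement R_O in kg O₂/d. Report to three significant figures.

Correct the yield for decay: Y_obs = Y/(1 + k_d θ_c) = 0.490 / (1 + 0.0876 × 15.4) = 0.490 / 2.349 = 0.2086.
Substrate removed = Q·(S₀ − S) = 492 m³/d × (2610 − 5.85) g/m³ = 1.28×10^6 g/d = 1281 kg/d.
Net sludge production P_X = 0.2086 × 1281 = 267.3 kg VSS/d.
Carbonaceous O₂ demand = substrate oxidised − cell-mass equivalent = 1281 − 1.42 × 267.3 = 901.7 kg O₂/d.

R_O ≈ 902 kg O₂/d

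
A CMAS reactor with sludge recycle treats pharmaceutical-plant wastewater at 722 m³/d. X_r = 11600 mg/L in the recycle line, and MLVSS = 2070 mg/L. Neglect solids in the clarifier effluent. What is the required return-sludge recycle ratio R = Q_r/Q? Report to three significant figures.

R ≈ 0.217

Solids balance on the clarifier gives (1+R)X = R·X_r, so R = X/(X_r − X) = 2070 / (11600 − 2070) = 0.2172.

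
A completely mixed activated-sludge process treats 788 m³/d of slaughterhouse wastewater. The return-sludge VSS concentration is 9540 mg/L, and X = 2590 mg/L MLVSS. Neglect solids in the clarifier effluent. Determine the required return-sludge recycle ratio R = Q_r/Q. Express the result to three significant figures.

R ≈ 0.373

Solids balance on the clarifier gives (1+R)X = R·X_r, so R = X/(X_r − X) = 2590 / (9540 − 2590) = 0.3727.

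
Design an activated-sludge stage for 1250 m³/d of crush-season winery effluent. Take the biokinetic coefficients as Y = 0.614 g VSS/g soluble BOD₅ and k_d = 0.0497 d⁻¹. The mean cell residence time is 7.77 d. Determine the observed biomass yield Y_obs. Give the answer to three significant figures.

Correct the yield for decay: Y_obs = Y/(1 + k_d θ_c) = 0.614 / (1 + 0.0497 × 7.77) = 0.614 / 1.386 = 0.4429.

Y_obs ≈ 0.443 g VSS/g soluble BOD₅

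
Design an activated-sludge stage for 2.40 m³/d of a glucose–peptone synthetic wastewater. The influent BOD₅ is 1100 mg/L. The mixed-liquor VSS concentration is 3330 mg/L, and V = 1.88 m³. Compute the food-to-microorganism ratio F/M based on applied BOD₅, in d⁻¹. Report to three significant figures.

F/M ≈ 0.422 d⁻¹

Food-to-microorganism ratio F/M = Q S₀ / (V X) = 2.40 × 1100 / (1.880 × 3330) = 0.4217 d⁻¹.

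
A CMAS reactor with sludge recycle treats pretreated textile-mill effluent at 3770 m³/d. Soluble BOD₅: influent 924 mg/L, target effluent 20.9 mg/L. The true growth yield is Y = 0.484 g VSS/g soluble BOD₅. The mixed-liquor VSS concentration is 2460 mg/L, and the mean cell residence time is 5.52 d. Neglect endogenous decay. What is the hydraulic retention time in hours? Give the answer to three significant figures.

V·X = Y·Q·ΔS·θ_c gives V = 0.484 × 3770 × (924 − 20.9) × 5.52 / 2460 = 3698 m³.
Hydraulic retention time τ = V/Q = 3698 / 3770 = 0.9808 d = 23.54 h.

τ ≈ 23.5 h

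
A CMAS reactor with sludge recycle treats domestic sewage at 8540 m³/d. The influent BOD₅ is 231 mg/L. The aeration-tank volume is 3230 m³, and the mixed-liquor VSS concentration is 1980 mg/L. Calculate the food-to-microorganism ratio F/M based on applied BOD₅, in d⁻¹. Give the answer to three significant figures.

Food-to-microorganism ratio F/M = Q S₀ / (V X) = 8540 × 231 / (3230 × 1980) = 0.3085 d⁻¹.

F/M ≈ 0.308 d⁻¹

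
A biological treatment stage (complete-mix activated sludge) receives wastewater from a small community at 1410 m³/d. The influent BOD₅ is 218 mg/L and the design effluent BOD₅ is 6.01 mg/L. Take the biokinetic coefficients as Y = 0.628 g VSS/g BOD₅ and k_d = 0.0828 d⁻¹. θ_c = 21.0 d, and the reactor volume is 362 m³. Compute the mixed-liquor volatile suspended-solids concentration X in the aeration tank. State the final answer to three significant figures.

X = Y·Q·ΔS·θ_c / [V·(1 + k_d θ_c)] = 0.628 × 1410 × (218 − 6.01) × 21.0 / [362 × (1 + 0.0828 × 21.0)] = 3976 mg/L.

X ≈ 3980 mg/L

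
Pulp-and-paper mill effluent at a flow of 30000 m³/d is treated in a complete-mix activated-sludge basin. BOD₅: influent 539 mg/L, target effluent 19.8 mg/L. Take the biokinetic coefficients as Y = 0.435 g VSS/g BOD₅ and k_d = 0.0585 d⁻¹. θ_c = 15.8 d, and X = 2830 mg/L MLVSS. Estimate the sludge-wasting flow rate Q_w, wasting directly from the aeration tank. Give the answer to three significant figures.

Q_w ≈ 1240 m³/d

From the SRT design equation V = Y Q (S₀−S) θ_c / [X (1 + k_d θ_c)] = 0.435 × 30000 × (539 − 19.8) × 15.8 / [2830 × (1 + 0.0585 × 15.8)] = 1.07×10^8 / 5446 = 19658 m³.
With mixed-liquor wasting, θ_c = V/Q_w, so Q_w = V/θ_c = 19658/15.8 = 1244 m³/d.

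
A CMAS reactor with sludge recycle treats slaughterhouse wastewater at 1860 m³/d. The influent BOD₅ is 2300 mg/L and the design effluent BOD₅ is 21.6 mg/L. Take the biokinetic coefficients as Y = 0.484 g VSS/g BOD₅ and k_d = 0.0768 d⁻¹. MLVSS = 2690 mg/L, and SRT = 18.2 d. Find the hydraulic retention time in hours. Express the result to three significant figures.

τ ≈ 74.7 h

Steady-state biomass mass balance: V·X·(1 + k_d·θ_c) = Y·Q·(S₀ − S)·θ_c, so V = 0.484 × 1860 × (2300 − 21.6) × 18.2 / [2690 × (1 + 0.0768 × 18.2)] = 3.73×10^7 / 6450 = 5788 m³.
HRT = V/Q = 5788 m³ / 1860 m³·d⁻¹ = 3.112 d × 24 = 74.68 h.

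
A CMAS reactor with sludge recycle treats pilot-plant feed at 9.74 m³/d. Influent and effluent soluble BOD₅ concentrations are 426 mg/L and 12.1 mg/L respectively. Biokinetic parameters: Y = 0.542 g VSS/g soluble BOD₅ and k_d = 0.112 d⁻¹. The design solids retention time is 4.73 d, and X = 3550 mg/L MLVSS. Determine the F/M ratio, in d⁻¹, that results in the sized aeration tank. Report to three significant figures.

From the SRT design equation V = Y Q (S₀−S) θ_c / [X (1 + k_d θ_c)] = 0.542 × 9.74 × (426 − 12.1) × 4.73 / [3550 × (1 + 0.112 × 4.73)] = 1.03×10^4 / 5431 = 1.903 m³.
F/M = Q·S₀ / (V·X) = 9.74 × 426 / (1.903 × 3550) = 0.6142 g soluble BOD₅·(g VSS·d)⁻¹.

F/M ≈ 0.614 d⁻¹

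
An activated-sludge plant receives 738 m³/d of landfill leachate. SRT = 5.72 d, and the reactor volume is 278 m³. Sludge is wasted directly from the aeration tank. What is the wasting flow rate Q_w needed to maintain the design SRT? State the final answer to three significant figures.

Q_w ≈ 48.6 m³/d

Wasting from the aeration tank: Q_w = V / θ_c = 278.0 / 5.72 = 48.60 m³/d.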